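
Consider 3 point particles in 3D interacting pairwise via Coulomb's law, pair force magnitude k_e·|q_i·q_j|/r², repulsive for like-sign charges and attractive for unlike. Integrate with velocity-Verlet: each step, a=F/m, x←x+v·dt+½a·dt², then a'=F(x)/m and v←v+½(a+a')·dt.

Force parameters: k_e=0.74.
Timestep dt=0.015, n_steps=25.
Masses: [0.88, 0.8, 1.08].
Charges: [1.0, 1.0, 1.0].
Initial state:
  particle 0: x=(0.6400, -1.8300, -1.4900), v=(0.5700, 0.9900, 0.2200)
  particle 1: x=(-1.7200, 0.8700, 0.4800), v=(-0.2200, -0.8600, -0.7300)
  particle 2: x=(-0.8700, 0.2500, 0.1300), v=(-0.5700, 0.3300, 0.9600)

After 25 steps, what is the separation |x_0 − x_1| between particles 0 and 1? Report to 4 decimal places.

step 0: x0=(0.6400, -1.8300, -1.4900) x1=(-1.7200, 0.8700, 0.4800) x2=(-0.8700, 0.2500, 0.1300)
step 1: x0=(0.6486, -1.8152, -1.4867) x1=(-1.7234, 0.8572, 0.4691) x2=(-0.8785, 0.2549, 0.1444)
step 2: x0=(0.6571, -1.8003, -1.4834) x1=(-1.7269, 0.8444, 0.4582) x2=(-0.8869, 0.2598, 0.1587)
step 3: x0=(0.6657, -1.7855, -1.4802) x1=(-1.7305, 0.8318, 0.4474) x2=(-0.8952, 0.2646, 0.1731)
step 4: x0=(0.6743, -1.7708, -1.4769) x1=(-1.7344, 0.8193, 0.4367) x2=(-0.9034, 0.2693, 0.1874)
step 5: x0=(0.6830, -1.7560, -1.4737) x1=(-1.7384, 0.8068, 0.4260) x2=(-0.9115, 0.2740, 0.2016)
step 6: x0=(0.6916, -1.7413, -1.4705) x1=(-1.7425, 0.7946, 0.4153) x2=(-0.9195, 0.2786, 0.2159)
step 7: x0=(0.7003, -1.7266, -1.4673) x1=(-1.7469, 0.7824, 0.4047) x2=(-0.9274, 0.2831, 0.2301)
step 8: x0=(0.7089, -1.7119, -1.4641) x1=(-1.7514, 0.7703, 0.3942) x2=(-0.9351, 0.2875, 0.2443)
step 9: x0=(0.7176, -1.6972, -1.4610) x1=(-1.7562, 0.7584, 0.3837) x2=(-0.9427, 0.2919, 0.2585)
step 10: x0=(0.7264, -1.6825, -1.4578) x1=(-1.7611, 0.7466, 0.3732) x2=(-0.9502, 0.2962, 0.2727)
step 11: x0=(0.7351, -1.6679, -1.4547) x1=(-1.7663, 0.7349, 0.3628) x2=(-0.9575, 0.3004, 0.2868)
step 12: x0=(0.7438, -1.6533, -1.4516) x1=(-1.7717, 0.7233, 0.3524) x2=(-0.9647, 0.3046, 0.3010)
step 13: x0=(0.7526, -1.6387, -1.4485) x1=(-1.7773, 0.7119, 0.3420) x2=(-0.9717, 0.3087, 0.3151)
step 14: x0=(0.7614, -1.6241, -1.4454) x1=(-1.7831, 0.7006, 0.3316) x2=(-0.9785, 0.3127, 0.3293)
step 15: x0=(0.7702, -1.6096, -1.4424) x1=(-1.7893, 0.6894, 0.3212) x2=(-0.9852, 0.3166, 0.3435)
step 16: x0=(0.7790, -1.5950, -1.4393) x1=(-1.7956, 0.6783, 0.3109) x2=(-0.9917, 0.3205, 0.3576)
step 17: x0=(0.7879, -1.5805, -1.4363) x1=(-1.8022, 0.6674, 0.3005) x2=(-0.9981, 0.3242, 0.3718)
step 18: x0=(0.7968, -1.5660, -1.4333) x1=(-1.8091, 0.6565, 0.2901) x2=(-1.0042, 0.3279, 0.3861)
step 19: x0=(0.8056, -1.5516, -1.4303) x1=(-1.8162, 0.6458, 0.2797) x2=(-1.0102, 0.3316, 0.4003)
step 20: x0=(0.8145, -1.5371, -1.4273) x1=(-1.8236, 0.6352, 0.2692) x2=(-1.0160, 0.3352, 0.4146)
step 21: x0=(0.8235, -1.5226, -1.4243) x1=(-1.8312, 0.6246, 0.2587) x2=(-1.0217, 0.3387, 0.4289)
step 22: x0=(0.8324, -1.5082, -1.4214) x1=(-1.8391, 0.6142, 0.2482) x2=(-1.0271, 0.3422, 0.4433)
step 23: x0=(0.8414, -1.4938, -1.4185) x1=(-1.8473, 0.6039, 0.2376) x2=(-1.0324, 0.3456, 0.4577)
step 24: x0=(0.8504, -1.4794, -1.4155) x1=(-1.8557, 0.5936, 0.2270) x2=(-1.0375, 0.3489, 0.4722)
step 25: x0=(0.8594, -1.4651, -1.4126) x1=(-1.8644, 0.5835, 0.2162) x2=(-1.0425, 0.3523, 0.4868)

3.7774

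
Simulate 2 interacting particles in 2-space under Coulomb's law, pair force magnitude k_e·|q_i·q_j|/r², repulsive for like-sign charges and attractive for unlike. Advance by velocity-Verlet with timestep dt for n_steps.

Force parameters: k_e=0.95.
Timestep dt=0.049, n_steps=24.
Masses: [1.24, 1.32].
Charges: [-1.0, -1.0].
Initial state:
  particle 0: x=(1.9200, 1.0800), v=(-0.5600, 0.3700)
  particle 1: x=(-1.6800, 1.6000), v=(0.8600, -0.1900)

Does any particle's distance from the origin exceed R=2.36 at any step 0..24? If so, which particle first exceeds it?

no

step 0: x0=(1.9200, 1.0800) x1=(-1.6800, 1.6000)
step 1: x0=(1.8926, 1.0981) x1=(-1.6379, 1.5907)
step 2: x0=(1.8654, 1.1162) x1=(-1.5960, 1.5814)
step 3: x0=(1.8383, 1.1343) x1=(-1.5542, 1.5722)
step 4: x0=(1.8114, 1.1524) x1=(-1.5125, 1.5629)
step 5: x0=(1.7846, 1.1704) x1=(-1.4710, 1.5537)
step 6: x0=(1.7581, 1.1884) x1=(-1.4297, 1.5445)
step 7: x0=(1.7316, 1.2064) x1=(-1.3885, 1.5353)
step 8: x0=(1.7054, 1.2244) x1=(-1.3475, 1.5261)
step 9: x0=(1.6794, 1.2424) x1=(-1.3067, 1.5170)
step 10: x0=(1.6536, 1.2603) x1=(-1.2661, 1.5078)
step 11: x0=(1.6279, 1.2782) x1=(-1.2256, 1.4987)
step 12: x0=(1.6025, 1.2961) x1=(-1.1854, 1.4896)
step 13: x0=(1.5774, 1.3140) x1=(-1.1454, 1.4805)
step 14: x0=(1.5525, 1.3319) x1=(-1.1057, 1.4715)
step 15: x0=(1.5278, 1.3498) x1=(-1.0662, 1.4624)
step 16: x0=(1.5035, 1.3676) x1=(-1.0269, 1.4534)
step 17: x0=(1.4794, 1.3855) x1=(-0.9879, 1.4443)
step 18: x0=(1.4556, 1.4033) x1=(-0.9492, 1.4353)
step 19: x0=(1.4321, 1.4211) x1=(-0.9108, 1.4263)
step 20: x0=(1.4090, 1.4389) x1=(-0.8727, 1.4172)
step 21: x0=(1.3862, 1.4568) x1=(-0.8349, 1.4082)
step 22: x0=(1.3638, 1.4746) x1=(-0.7975, 1.3992)
step 23: x0=(1.3418, 1.4925) x1=(-0.7605, 1.3901)
step 24: x0=(1.3202, 1.5103) x1=(-0.7238, 1.3810)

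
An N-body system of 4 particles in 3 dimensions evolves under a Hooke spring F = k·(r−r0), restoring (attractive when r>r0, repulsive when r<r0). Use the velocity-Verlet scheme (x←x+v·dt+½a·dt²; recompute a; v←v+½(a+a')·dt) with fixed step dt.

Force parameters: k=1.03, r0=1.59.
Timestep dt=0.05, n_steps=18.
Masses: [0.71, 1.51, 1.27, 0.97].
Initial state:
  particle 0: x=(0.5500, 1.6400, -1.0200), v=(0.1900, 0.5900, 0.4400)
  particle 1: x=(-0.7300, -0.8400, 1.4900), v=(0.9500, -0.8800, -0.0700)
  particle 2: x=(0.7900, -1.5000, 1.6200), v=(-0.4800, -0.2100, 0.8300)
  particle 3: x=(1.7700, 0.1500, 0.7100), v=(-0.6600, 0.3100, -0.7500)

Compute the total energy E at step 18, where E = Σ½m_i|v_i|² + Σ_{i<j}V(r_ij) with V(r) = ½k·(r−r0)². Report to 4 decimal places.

step 0: x0=(0.5500, 1.6400, -1.0200) x1=(-0.7300, -0.8400, 1.4900) x2=(0.7900, -1.5000, 1.6200) x3=(1.7700, 0.1500, 0.7100)
step 1: x0=(0.5593, 1.6624, -0.9912) x1=(-0.6809, -0.8824, 1.4850) x2=(0.7660, -1.5081, 1.6596) x3=(1.7346, 0.1651, 0.6724)
step 2: x0=(0.5680, 1.6703, -0.9491) x1=(-0.6288, -0.9216, 1.4769) x2=(0.7423, -1.5113, 1.6954) x3=(1.6947, 0.1794, 0.6347)
step 3: x0=(0.5761, 1.6639, -0.8940) x1=(-0.5741, -0.9574, 1.4659) x2=(0.7191, -1.5097, 1.7273) x3=(1.6504, 0.1926, 0.5973)
step 4: x0=(0.5833, 1.6432, -0.8264) x1=(-0.5169, -0.9898, 1.4519) x2=(0.6966, -1.5032, 1.7553) x3=(1.6022, 0.2045, 0.5604)
step 5: x0=(0.5896, 1.6086, -0.7470) x1=(-0.4577, -1.0187, 1.4351) x2=(0.6749, -1.4920, 1.7795) x3=(1.5502, 0.2149, 0.5243)
step 6: x0=(0.5949, 1.5607, -0.6565) x1=(-0.3967, -1.0441, 1.4155) x2=(0.6542, -1.4762, 1.8000) x3=(1.4950, 0.2237, 0.4892)
step 7: x0=(0.5990, 1.5002, -0.5559) x1=(-0.3342, -1.0661, 1.3931) x2=(0.6346, -1.4559, 1.8170) x3=(1.4368, 0.2305, 0.4555)
step 8: x0=(0.6018, 1.4280, -0.4460) x1=(-0.2706, -1.0848, 1.3682) x2=(0.6163, -1.4314, 1.8307) x3=(1.3761, 0.2353, 0.4235)
step 9: x0=(0.6031, 1.3452, -0.3281) x1=(-0.2060, -1.1003, 1.3409) x2=(0.5994, -1.4030, 1.8414) x3=(1.3132, 0.2377, 0.3932)
step 10: x0=(0.6029, 1.2528, -0.2030) x1=(-0.1409, -1.1129, 1.3112) x2=(0.5840, -1.3708, 1.8494) x3=(1.2488, 0.2376, 0.3650)
step 11: x0=(0.6009, 1.1523, -0.0720) x1=(-0.0755, -1.1227, 1.2792) x2=(0.5699, -1.3352, 1.8550) x3=(1.1832, 0.2347, 0.3390)
step 12: x0=(0.5971, 1.0451, 0.0640) x1=(-0.0099, -1.1300, 1.2452) x2=(0.5573, -1.2966, 1.8587) x3=(1.1169, 0.2288, 0.3151)
step 13: x0=(0.5913, 0.9328, 0.2040) x1=(0.0556, -1.1353, 1.2091) x2=(0.5461, -1.2551, 1.8609) x3=(1.0503, 0.2197, 0.2933)
step 14: x0=(0.5833, 0.8170, 0.3475) x1=(0.1209, -1.1388, 1.1712) x2=(0.5361, -1.2111, 1.8620) x3=(0.9840, 0.2073, 0.2734)
step 15: x0=(0.5732, 0.6990, 0.4941) x1=(0.1860, -1.1410, 1.1316) x2=(0.5272, -1.1650, 1.8624) x3=(0.9183, 0.1915, 0.2546)
step 16: x0=(0.5609, 0.5803, 0.6440) x1=(0.2507, -1.1423, 1.0904) x2=(0.5192, -1.1170, 1.8626) x3=(0.8535, 0.1725, 0.2362)
step 17: x0=(0.5469, 0.4615, 0.7973) x1=(0.3151, -1.1432, 1.0478) x2=(0.5119, -1.0676, 1.8628) x3=(0.7895, 0.1510, 0.2175)
step 18: x0=(0.5317, 0.3431, 0.9539) x1=(0.3793, -1.1441, 1.0040) x2=(0.5051, -1.0169, 1.8635) x3=(0.7261, 0.1276, 0.1978)
step 0 velocities: v0=(0.1900, 0.5900, 0.4400) v1=(0.9500, -0.8800, -0.0700) v2=(-0.4800, -0.2100, 0.8300) v3=(-0.6600, 0.3100, -0.7500)
step 0: KE=2.6173, PE=7.0962, E=9.7136
step 18 velocities: v0=(-0.3095, -2.3582, 3.1583) v1=(1.2808, -0.0219, -0.8885) v2=(-0.1329, 1.0206, 0.0191) v3=(-1.2638, -0.4790, -0.4038)
step 18: KE=9.0220, PE=0.6824, E=9.7044

9.7044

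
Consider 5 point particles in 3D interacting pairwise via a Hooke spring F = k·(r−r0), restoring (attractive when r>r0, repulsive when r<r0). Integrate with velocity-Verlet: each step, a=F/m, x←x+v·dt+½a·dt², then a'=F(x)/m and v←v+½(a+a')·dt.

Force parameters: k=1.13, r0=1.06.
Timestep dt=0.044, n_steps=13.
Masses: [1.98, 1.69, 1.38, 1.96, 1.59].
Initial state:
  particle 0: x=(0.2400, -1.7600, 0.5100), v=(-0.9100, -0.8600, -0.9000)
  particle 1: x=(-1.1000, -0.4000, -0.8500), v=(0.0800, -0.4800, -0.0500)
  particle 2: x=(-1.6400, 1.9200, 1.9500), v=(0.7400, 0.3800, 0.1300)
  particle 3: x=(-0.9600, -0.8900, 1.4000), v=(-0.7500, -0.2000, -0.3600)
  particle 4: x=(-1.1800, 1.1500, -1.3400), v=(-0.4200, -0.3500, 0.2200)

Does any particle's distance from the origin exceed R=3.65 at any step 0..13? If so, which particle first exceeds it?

step 0: x0=(0.2400, -1.7600, 0.5100) x1=(-1.1000, -0.4000, -0.8500) x2=(-1.6400, 1.9200, 1.9500) x3=(-0.9600, -0.8900, 1.4000) x4=(-1.1800, 1.1500, -1.3400)
step 1: x0=(0.1979, -1.7946, 0.4700) x1=(-1.0962, -0.4204, -0.8498) x2=(-1.6054, 1.9314, 1.9512) x3=(-0.9931, -0.8971, 1.3824) x4=(-1.1979, 1.1322, -1.3264)
step 2: x0=(0.1520, -1.8225, 0.4295) x1=(-1.0920, -0.4391, -0.8447) x2=(-1.5670, 1.9318, 1.9433) x3=(-1.0264, -0.9006, 1.3615) x4=(-1.2145, 1.1096, -1.3052)
step 3: x0=(0.1023, -1.8437, 0.3886) x1=(-1.0873, -0.4563, -0.8348) x2=(-1.5251, 1.9213, 1.9263) x3=(-1.0596, -0.9008, 1.3371) x4=(-1.2299, 1.0823, -1.2765)
step 4: x0=(0.0490, -1.8583, 0.3474) x1=(-1.0823, -0.4718, -0.8203) x2=(-1.4799, 1.8999, 1.9003) x3=(-1.0929, -0.8976, 1.3096) x4=(-1.2441, 1.0503, -1.2405)
step 5: x0=(-0.0078, -1.8663, 0.3060) x1=(-1.0771, -0.4857, -0.8014) x2=(-1.4318, 1.8676, 1.8654) x3=(-1.1260, -0.8912, 1.2789) x4=(-1.2570, 1.0139, -1.1975)
step 6: x0=(-0.0677, -1.8678, 0.2645) x1=(-1.0715, -0.4979, -0.7781) x2=(-1.3811, 1.8245, 1.8219) x3=(-1.1589, -0.8816, 1.2452) x4=(-1.2687, 0.9731, -1.1479)
step 7: x0=(-0.1307, -1.8629, 0.2232) x1=(-1.0658, -0.5086, -0.7507) x2=(-1.3282, 1.7710, 1.7700) x3=(-1.1915, -0.8691, 1.2086) x4=(-1.2792, 0.9281, -1.0919)
step 8: x0=(-0.1964, -1.8519, 0.1822) x1=(-1.0599, -0.5177, -0.7195) x2=(-1.2734, 1.7072, 1.7100) x3=(-1.2237, -0.8538, 1.1693) x4=(-1.2884, 0.8790, -1.0300)
step 9: x0=(-0.2646, -1.8349, 0.1415) x1=(-1.0539, -0.5252, -0.6846) x2=(-1.2171, 1.6337, 1.6424) x3=(-1.2554, -0.8358, 1.1274) x4=(-1.2966, 0.8262, -0.9627)
step 10: x0=(-0.3352, -1.8122, 0.1012) x1=(-1.0479, -0.5313, -0.6464) x2=(-1.1596, 1.5509, 1.5676) x3=(-1.2867, -0.8154, 1.0832) x4=(-1.3036, 0.7699, -0.8903)
step 11: x0=(-0.4077, -1.7841, 0.0616) x1=(-1.0418, -0.5360, -0.6052) x2=(-1.1014, 1.4592, 1.4862) x3=(-1.3173, -0.7927, 1.0368) x4=(-1.3095, 0.7102, -0.8134)
step 12: x0=(-0.4820, -1.7509, 0.0226) x1=(-1.0357, -0.5394, -0.5612) x2=(-1.0426, 1.3593, 1.3986) x3=(-1.3474, -0.7681, 0.9885) x4=(-1.3145, 0.6476, -0.7325)
step 13: x0=(-0.5577, -1.7130, -0.0157) x1=(-1.0295, -0.5417, -0.5148) x2=(-0.9837, 1.2518, 1.3054) x3=(-1.3768, -0.7417, 0.9384) x4=(-1.3186, 0.5822, -0.6482)

no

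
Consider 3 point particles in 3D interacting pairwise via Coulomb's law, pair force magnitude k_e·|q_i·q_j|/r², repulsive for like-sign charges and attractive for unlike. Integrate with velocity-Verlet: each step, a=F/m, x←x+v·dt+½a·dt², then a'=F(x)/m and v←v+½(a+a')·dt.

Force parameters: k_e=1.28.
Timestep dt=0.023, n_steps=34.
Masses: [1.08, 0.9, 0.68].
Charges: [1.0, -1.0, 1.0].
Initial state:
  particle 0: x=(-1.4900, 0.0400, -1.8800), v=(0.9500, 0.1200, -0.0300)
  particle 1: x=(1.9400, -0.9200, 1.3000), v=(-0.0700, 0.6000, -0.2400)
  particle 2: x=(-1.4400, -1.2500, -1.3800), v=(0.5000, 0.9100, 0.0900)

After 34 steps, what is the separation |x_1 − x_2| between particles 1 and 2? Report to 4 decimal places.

step 0: x0=(-1.4900, 0.0400, -1.8800) x1=(1.9400, -0.9200, 1.3000) x2=(-1.4400, -1.2500, -1.3800)
step 1: x0=(-1.4681, 0.0429, -1.8807) x1=(1.9384, -0.9062, 1.2945) x2=(-1.4285, -1.2293, -1.3778)
step 2: x0=(-1.4463, 0.0461, -1.8816) x1=(1.9367, -0.8924, 1.2889) x2=(-1.4169, -1.2091, -1.3754)
step 3: x0=(-1.4244, 0.0497, -1.8825) x1=(1.9349, -0.8786, 1.2832) x2=(-1.4052, -1.1894, -1.3728)
step 4: x0=(-1.4025, 0.0535, -1.8836) x1=(1.9331, -0.8648, 1.2775) x2=(-1.3935, -1.1702, -1.3699)
step 5: x0=(-1.3806, 0.0577, -1.8848) x1=(1.9313, -0.8510, 1.2718) x2=(-1.3818, -1.1515, -1.3667)
step 6: x0=(-1.3587, 0.0622, -1.8861) x1=(1.9293, -0.8371, 1.2660) x2=(-1.3700, -1.1334, -1.3633)
step 7: x0=(-1.3367, 0.0670, -1.8875) x1=(1.9274, -0.8233, 1.2602) x2=(-1.3582, -1.1158, -1.3597)
step 8: x0=(-1.3147, 0.0721, -1.8891) x1=(1.9253, -0.8095, 1.2543) x2=(-1.3464, -1.0987, -1.3557)
step 9: x0=(-1.2927, 0.0776, -1.8908) x1=(1.9232, -0.7957, 1.2484) x2=(-1.3345, -1.0822, -1.3515)
step 10: x0=(-1.2707, 0.0835, -1.8927) x1=(1.9211, -0.7818, 1.2424) x2=(-1.3226, -1.0662, -1.3469)
step 11: x0=(-1.2486, 0.0897, -1.8946) x1=(1.9189, -0.7680, 1.2363) x2=(-1.3106, -1.0507, -1.3421)
step 12: x0=(-1.2265, 0.0962, -1.8968) x1=(1.9166, -0.7541, 1.2302) x2=(-1.2987, -1.0359, -1.3370)
step 13: x0=(-1.2043, 0.1031, -1.8991) x1=(1.9143, -0.7403, 1.2241) x2=(-1.2867, -1.0215, -1.3315)
step 14: x0=(-1.1821, 0.1103, -1.9015) x1=(1.9119, -0.7264, 1.2179) x2=(-1.2748, -1.0077, -1.3258)
step 15: x0=(-1.1598, 0.1179, -1.9041) x1=(1.9094, -0.7126, 1.2116) x2=(-1.2628, -0.9945, -1.3197)
step 16: x0=(-1.1375, 0.1258, -1.9069) x1=(1.9069, -0.6987, 1.2053) x2=(-1.2509, -0.9818, -1.3133)
step 17: x0=(-1.1151, 0.1340, -1.9098) x1=(1.9043, -0.6849, 1.1990) x2=(-1.2389, -0.9697, -1.3066)
step 18: x0=(-1.0927, 0.1426, -1.9129) x1=(1.9017, -0.6710, 1.1926) x2=(-1.2270, -0.9581, -1.2995)
step 19: x0=(-1.0702, 0.1515, -1.9162) x1=(1.8990, -0.6571, 1.1861) x2=(-1.2151, -0.9470, -1.2921)
step 20: x0=(-1.0476, 0.1607, -1.9196) x1=(1.8962, -0.6432, 1.1795) x2=(-1.2032, -0.9365, -1.2843)
step 21: x0=(-1.0250, 0.1703, -1.9232) x1=(1.8934, -0.6294, 1.1730) x2=(-1.1913, -0.9265, -1.2762)
step 22: x0=(-1.0023, 0.1802, -1.9270) x1=(1.8905, -0.6155, 1.1663) x2=(-1.1795, -0.9170, -1.2678)
step 23: x0=(-0.9795, 0.1904, -1.9309) x1=(1.8875, -0.6016, 1.1596) x2=(-1.1677, -0.9080, -1.2590)
step 24: x0=(-0.9567, 0.2009, -1.9350) x1=(1.8845, -0.5877, 1.1528) x2=(-1.1559, -0.8995, -1.2498)
step 25: x0=(-0.9337, 0.2117, -1.9393) x1=(1.8814, -0.5738, 1.1460) x2=(-1.1442, -0.8914, -1.2404)
step 26: x0=(-0.9107, 0.2228, -1.9437) x1=(1.8783, -0.5599, 1.1391) x2=(-1.1325, -0.8839, -1.2305)
step 27: x0=(-0.8876, 0.2342, -1.9483) x1=(1.8750, -0.5460, 1.1321) x2=(-1.1208, -0.8768, -1.2204)
step 28: x0=(-0.8644, 0.2458, -1.9530) x1=(1.8717, -0.5321, 1.1251) x2=(-1.1092, -0.8701, -1.2099)
step 29: x0=(-0.8412, 0.2578, -1.9579) x1=(1.8684, -0.5182, 1.1181) x2=(-1.0976, -0.8639, -1.1991)
step 30: x0=(-0.8178, 0.2699, -1.9630) x1=(1.8649, -0.5043, 1.1109) x2=(-1.0861, -0.8581, -1.1879)
step 31: x0=(-0.7944, 0.2824, -1.9682) x1=(1.8614, -0.4904, 1.1037) x2=(-1.0746, -0.8527, -1.1764)
step 32: x0=(-0.7709, 0.2951, -1.9736) x1=(1.8579, -0.4765, 1.0964) x2=(-1.0631, -0.8477, -1.1646)
step 33: x0=(-0.7473, 0.3080, -1.9791) x1=(1.8542, -0.4625, 1.0891) x2=(-1.0517, -0.8430, -1.1525)
step 34: x0=(-0.7236, 0.3212, -1.9847) x1=(1.8505, -0.4486, 1.0817) x2=(-1.0404, -0.8388, -1.1400)

3.6668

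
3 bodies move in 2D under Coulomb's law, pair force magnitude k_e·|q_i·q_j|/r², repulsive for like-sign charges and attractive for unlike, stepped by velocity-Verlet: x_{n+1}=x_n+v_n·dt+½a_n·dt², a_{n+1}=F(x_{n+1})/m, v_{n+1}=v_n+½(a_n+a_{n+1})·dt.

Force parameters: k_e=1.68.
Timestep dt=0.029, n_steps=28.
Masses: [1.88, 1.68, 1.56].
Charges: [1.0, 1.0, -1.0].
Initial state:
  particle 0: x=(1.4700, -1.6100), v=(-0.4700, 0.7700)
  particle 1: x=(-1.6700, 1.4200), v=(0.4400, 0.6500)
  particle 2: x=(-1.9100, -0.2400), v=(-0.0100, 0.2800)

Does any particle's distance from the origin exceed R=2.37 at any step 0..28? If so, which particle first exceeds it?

step 0: x0=(1.4700, -1.6100) x1=(-1.6700, 1.4200) x2=(-1.9100, -0.2400)
step 1: x0=(1.4564, -1.5877) x1=(-1.6573, 1.4387) x2=(-1.9102, -0.2317)
step 2: x0=(1.4427, -1.5654) x1=(-1.6446, 1.4572) x2=(-1.9104, -0.2232)
step 3: x0=(1.4290, -1.5430) x1=(-1.6321, 1.4754) x2=(-1.9104, -0.2143)
step 4: x0=(1.4153, -1.5207) x1=(-1.6196, 1.4933) x2=(-1.9103, -0.2052)
step 5: x0=(1.4015, -1.4984) x1=(-1.6072, 1.5110) x2=(-1.9100, -0.1958)
step 6: x0=(1.3878, -1.4761) x1=(-1.5948, 1.5285) x2=(-1.9097, -0.1862)
step 7: x0=(1.3740, -1.4539) x1=(-1.5826, 1.5457) x2=(-1.9092, -0.1762)
step 8: x0=(1.3602, -1.4316) x1=(-1.5704, 1.5627) x2=(-1.9087, -0.1661)
step 9: x0=(1.3463, -1.4093) x1=(-1.5584, 1.5795) x2=(-1.9079, -0.1556)
step 10: x0=(1.3324, -1.3871) x1=(-1.5464, 1.5960) x2=(-1.9071, -0.1449)
step 11: x0=(1.3185, -1.3648) x1=(-1.5345, 1.6123) x2=(-1.9061, -0.1339)
step 12: x0=(1.3046, -1.3426) x1=(-1.5227, 1.6284) x2=(-1.9050, -0.1227)
step 13: x0=(1.2906, -1.3203) x1=(-1.5109, 1.6442) x2=(-1.9038, -0.1113)
step 14: x0=(1.2767, -1.2981) x1=(-1.4993, 1.6599) x2=(-1.9025, -0.0995)
step 15: x0=(1.2626, -1.2759) x1=(-1.4878, 1.6753) x2=(-1.9010, -0.0876)
step 16: x0=(1.2486, -1.2537) x1=(-1.4763, 1.6905) x2=(-1.8993, -0.0754)
step 17: x0=(1.2345, -1.2315) x1=(-1.4650, 1.7055) x2=(-1.8976, -0.0630)
step 18: x0=(1.2204, -1.2093) x1=(-1.4537, 1.7203) x2=(-1.8956, -0.0503)
step 19: x0=(1.2063, -1.1872) x1=(-1.4426, 1.7349) x2=(-1.8936, -0.0374)
step 20: x0=(1.1921, -1.1650) x1=(-1.4315, 1.7493) x2=(-1.8914, -0.0243)
step 21: x0=(1.1779, -1.1429) x1=(-1.4206, 1.7635) x2=(-1.8890, -0.0109)
step 22: x0=(1.1636, -1.1208) x1=(-1.4097, 1.7775) x2=(-1.8865, 0.0027)
step 23: x0=(1.1494, -1.0986) x1=(-1.3989, 1.7913) x2=(-1.8839, 0.0165)
step 24: x0=(1.1351, -1.0765) x1=(-1.3883, 1.8049) x2=(-1.8811, 0.0306)
step 25: x0=(1.1207, -1.0544) x1=(-1.3777, 1.8183) x2=(-1.8782, 0.0449)
step 26: x0=(1.1063, -1.0324) x1=(-1.3673, 1.8315) x2=(-1.8750, 0.0594)
step 27: x0=(1.0919, -1.0103) x1=(-1.3570, 1.8445) x2=(-1.8718, 0.0741)
step 28: x0=(1.0775, -0.9883) x1=(-1.3467, 1.8573) x2=(-1.8684, 0.0891)

no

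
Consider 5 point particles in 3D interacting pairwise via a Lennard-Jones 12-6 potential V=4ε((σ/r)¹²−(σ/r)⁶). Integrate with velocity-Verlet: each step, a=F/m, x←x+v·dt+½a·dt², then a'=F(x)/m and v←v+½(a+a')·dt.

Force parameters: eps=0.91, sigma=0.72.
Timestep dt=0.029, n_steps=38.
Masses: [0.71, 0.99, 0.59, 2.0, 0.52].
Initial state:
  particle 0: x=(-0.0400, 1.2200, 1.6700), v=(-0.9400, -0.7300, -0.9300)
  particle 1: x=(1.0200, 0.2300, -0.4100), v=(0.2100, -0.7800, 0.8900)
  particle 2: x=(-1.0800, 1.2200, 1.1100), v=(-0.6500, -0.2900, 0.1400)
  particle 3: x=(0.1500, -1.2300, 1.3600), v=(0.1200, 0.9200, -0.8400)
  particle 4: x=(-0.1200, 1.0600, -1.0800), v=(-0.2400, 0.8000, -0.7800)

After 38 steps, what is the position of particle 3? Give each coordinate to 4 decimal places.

step 0: x0=(-0.0400, 1.2200, 1.6700) x1=(1.0200, 0.2300, -0.4100) x2=(-1.0800, 1.2200, 1.1100) x3=(0.1500, -1.2300, 1.3600) x4=(-0.1200, 1.0600, -1.0800)
step 1: x0=(-0.0677, 1.1988, 1.6428) x1=(1.0260, 0.2074, -0.3842) x2=(-1.0983, 1.2116, 1.1143) x3=(0.1535, -1.2033, 1.3356) x4=(-0.1269, 1.0831, -1.1026)
step 2: x0=(-0.0964, 1.1777, 1.6150) x1=(1.0320, 0.1849, -0.3585) x2=(-1.1154, 1.2032, 1.1193) x3=(0.1570, -1.1766, 1.3113) x4=(-0.1337, 1.1062, -1.1250)
step 3: x0=(-0.1263, 1.1565, 1.5867) x1=(1.0379, 0.1624, -0.3327) x2=(-1.1311, 1.1947, 1.1249) x3=(0.1604, -1.1499, 1.2869) x4=(-0.1403, 1.1292, -1.1474)
step 4: x0=(-0.1575, 1.1354, 1.5578) x1=(1.0438, 0.1399, -0.3070) x2=(-1.1451, 1.1861, 1.1313) x3=(0.1639, -1.1232, 1.2625) x4=(-0.1469, 1.1521, -1.1698)
step 5: x0=(-0.1904, 1.1143, 1.5281) x1=(1.0497, 0.1174, -0.2813) x2=(-1.1571, 1.1775, 1.1385) x3=(0.1674, -1.0965, 1.2382) x4=(-0.1535, 1.1750, -1.1921)
step 6: x0=(-0.2252, 1.0934, 1.4976) x1=(1.0555, 0.0950, -0.2556) x2=(-1.1669, 1.1687, 1.1467) x3=(0.1709, -1.0698, 1.2138) x4=(-0.1600, 1.1978, -1.2143)
step 7: x0=(-0.2623, 1.0727, 1.4663) x1=(1.0613, 0.0726, -0.2299) x2=(-1.1738, 1.1597, 1.1559) x3=(0.1744, -1.0431, 1.1894) x4=(-0.1665, 1.2206, -1.2365)
step 8: x0=(-0.3022, 1.0521, 1.4340) x1=(1.0670, 0.0501, -0.2041) x2=(-1.1772, 1.1503, 1.1662) x3=(0.1779, -1.0163, 1.1650) x4=(-0.1730, 1.2434, -1.2587)
step 9: x0=(-0.3455, 1.0320, 1.4006) x1=(1.0727, 0.0277, -0.1784) x2=(-1.1767, 1.1405, 1.1778) x3=(0.1814, -0.9896, 1.1406) x4=(-0.1794, 1.2661, -1.2808)
step 10: x0=(-0.3920, 1.0122, 1.3664) x1=(1.0784, 0.0053, -0.1527) x2=(-1.1723, 1.1301, 1.1904) x3=(0.1848, -0.9628, 1.1162) x4=(-0.1858, 1.2888, -1.3029)
step 11: x0=(-0.4385, 0.9925, 1.3322) x1=(1.0841, -0.0171, -0.1269) x2=(-1.1678, 1.1198, 1.2030) x3=(0.1883, -0.9360, 1.0918) x4=(-0.1922, 1.3116, -1.3250)
step 12: x0=(-0.4709, 0.9702, 1.3004) x1=(1.0897, -0.0396, -0.1011) x2=(-1.1803, 1.1124, 1.2126) x3=(0.1919, -0.9092, 1.0674) x4=(-0.1986, 1.3343, -1.3471)
step 13: x0=(-0.4757, 0.9424, 1.2721) x1=(1.0953, -0.0621, -0.0752) x2=(-1.2260, 1.1116, 1.2181) x3=(0.1954, -0.8824, 1.0429) x4=(-0.2050, 1.3569, -1.3692)
step 14: x0=(-0.4734, 0.9129, 1.2442) x1=(1.1008, -0.0846, -0.0494) x2=(-1.2801, 1.1128, 1.2229) x3=(0.1989, -0.8555, 1.0185) x4=(-0.2114, 1.3796, -1.3912)
step 15: x0=(-0.4731, 0.8839, 1.2163) x1=(1.1063, -0.1071, -0.0234) x2=(-1.3319, 1.1134, 1.2279) x3=(0.2025, -0.8286, 0.9939) x4=(-0.2178, 1.4023, -1.4132)
step 16: x0=(-0.4762, 0.8558, 1.1884) x1=(1.1117, -0.1297, 0.0027) x2=(-1.3794, 1.1128, 1.2327) x3=(0.2060, -0.8016, 0.9694) x4=(-0.2242, 1.4250, -1.4352)
step 17: x0=(-0.4825, 0.8285, 1.1606) x1=(1.1170, -0.1523, 0.0288) x2=(-1.4232, 1.1112, 1.2374) x3=(0.2097, -0.7746, 0.9448) x4=(-0.2305, 1.4476, -1.4572)
step 18: x0=(-0.4914, 0.8020, 1.1330) x1=(1.1221, -0.1751, 0.0551) x2=(-1.4637, 1.1085, 1.2418) x3=(0.2133, -0.7475, 0.9202) x4=(-0.2369, 1.4703, -1.4792)
step 19: x0=(-0.5024, 0.7761, 1.1057) x1=(1.1271, -0.1979, 0.0816) x2=(-1.5016, 1.1051, 1.2459) x3=(0.2171, -0.7204, 0.8954) x4=(-0.2433, 1.4929, -1.5012)
step 20: x0=(-0.5152, 0.7506, 1.0786) x1=(1.1318, -0.2209, 0.1082) x2=(-1.5374, 1.1009, 1.2497) x3=(0.2209, -0.6931, 0.8706) x4=(-0.2497, 1.5155, -1.5231)
step 21: x0=(-0.5294, 0.7256, 1.0517) x1=(1.1362, -0.2440, 0.1351) x2=(-1.5713, 1.0961, 1.2532) x3=(0.2249, -0.6658, 0.8456) x4=(-0.2560, 1.5382, -1.5451)
step 22: x0=(-0.5448, 0.7009, 1.0250) x1=(1.1402, -0.2673, 0.1624) x2=(-1.6037, 1.0908, 1.2564) x3=(0.2291, -0.6382, 0.8205) x4=(-0.2624, 1.5608, -1.5670)
step 23: x0=(-0.5612, 0.6765, 0.9986) x1=(1.1436, -0.2908, 0.1901) x2=(-1.6347, 1.0849, 1.2593) x3=(0.2335, -0.6106, 0.7953) x4=(-0.2688, 1.5834, -1.5890)
step 24: x0=(-0.5784, 0.6522, 0.9723) x1=(1.1462, -0.3145, 0.2182) x2=(-1.6647, 1.0787, 1.2620) x3=(0.2382, -0.5827, 0.7697) x4=(-0.2751, 1.6060, -1.6109)
step 25: x0=(-0.5963, 0.6281, 0.9462) x1=(1.1480, -0.3386, 0.2469) x2=(-1.6936, 1.0720, 1.2643) x3=(0.2433, -0.5547, 0.7439) x4=(-0.2815, 1.6287, -1.6328)
step 26: x0=(-0.6148, 0.6041, 0.9203) x1=(1.1484, -0.3629, 0.2763) x2=(-1.7217, 1.0650, 1.2665) x3=(0.2490, -0.5264, 0.7178) x4=(-0.2879, 1.6513, -1.6547)
step 27: x0=(-0.6337, 0.5801, 0.8945) x1=(1.1474, -0.3875, 0.3065) x2=(-1.7490, 1.0577, 1.2683) x3=(0.2555, -0.4979, 0.6913) x4=(-0.2942, 1.6739, -1.6766)
step 28: x0=(-0.6530, 0.5561, 0.8688) x1=(1.1444, -0.4123, 0.3375) x2=(-1.7757, 1.0501, 1.2700) x3=(0.2627, -0.4692, 0.6645) x4=(-0.3006, 1.6965, -1.6985)
step 29: x0=(-0.6725, 0.5320, 0.8433) x1=(1.1392, -0.4372, 0.3692) x2=(-1.8018, 1.0422, 1.2714) x3=(0.2710, -0.4404, 0.6372) x4=(-0.3070, 1.7191, -1.7204)
step 30: x0=(-0.6921, 0.5079, 0.8179) x1=(1.1316, -0.4622, 0.4018) x2=(-1.8273, 1.0341, 1.2727) x3=(0.2804, -0.4114, 0.6096) x4=(-0.3133, 1.7417, -1.7423)
step 31: x0=(-0.7119, 0.4837, 0.7926) x1=(1.1215, -0.4870, 0.4349) x2=(-1.8523, 1.0258, 1.2737) x3=(0.2909, -0.3824, 0.5817) x4=(-0.3197, 1.7643, -1.7642)
step 32: x0=(-0.7316, 0.4593, 0.7673) x1=(1.1094, -0.5115, 0.4685) x2=(-1.8769, 1.0172, 1.2746) x3=(0.3023, -0.3535, 0.5537) x4=(-0.3261, 1.7869, -1.7861)
step 33: x0=(-0.7513, 0.4349, 0.7421) x1=(1.0960, -0.5358, 0.5021) x2=(-1.9012, 1.0085, 1.2753) x3=(0.3141, -0.3245, 0.5256) x4=(-0.3324, 1.8095, -1.8080)
step 34: x0=(-0.7709, 0.4102, 0.7170) x1=(1.0824, -0.5601, 0.5358) x2=(-1.9251, 0.9996, 1.2758) x3=(0.3260, -0.2955, 0.4976) x4=(-0.3388, 1.8321, -1.8299)
step 35: x0=(-0.7903, 0.3855, 0.6919) x1=(1.0693, -0.5845, 0.5694) x2=(-1.9486, 0.9905, 1.2762) x3=(0.3374, -0.2663, 0.4696) x4=(-0.3452, 1.8546, -1.8517)
step 36: x0=(-0.8095, 0.3606, 0.6668) x1=(1.0566, -0.6090, 0.6032) x2=(-1.9719, 0.9813, 1.2764) x3=(0.3485, -0.2370, 0.4416) x4=(-0.3516, 1.8772, -1.8736)
step 37: x0=(-0.8285, 0.3356, 0.6417) x1=(1.0433, -0.6333, 0.6368) x2=(-1.9950, 0.9720, 1.2766) x3=(0.3597, -0.2077, 0.4136) x4=(-0.3579, 1.8998, -1.8955)
step 38: x0=(-0.8472, 0.3105, 0.6167) x1=(1.0286, -0.6567, 0.6699) x2=(-2.0178, 0.9625, 1.2765) x3=(0.3714, -0.1788, 0.3859) x4=(-0.3643, 1.9224, -1.9173)

(0.3714, -0.1788, 0.3859)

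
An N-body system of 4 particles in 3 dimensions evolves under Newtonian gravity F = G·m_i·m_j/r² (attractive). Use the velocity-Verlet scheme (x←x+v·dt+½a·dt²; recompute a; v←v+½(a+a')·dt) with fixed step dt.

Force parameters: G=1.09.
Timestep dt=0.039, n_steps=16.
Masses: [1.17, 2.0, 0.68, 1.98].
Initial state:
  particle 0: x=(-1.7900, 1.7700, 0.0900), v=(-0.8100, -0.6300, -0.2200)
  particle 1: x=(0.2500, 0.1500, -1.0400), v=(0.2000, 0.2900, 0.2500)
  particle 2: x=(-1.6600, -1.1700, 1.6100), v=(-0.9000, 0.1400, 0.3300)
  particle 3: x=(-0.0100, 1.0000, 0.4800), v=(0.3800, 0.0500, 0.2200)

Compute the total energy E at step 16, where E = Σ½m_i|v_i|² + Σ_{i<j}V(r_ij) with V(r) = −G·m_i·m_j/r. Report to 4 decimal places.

-4.4616

step 0: x0=(-1.7900, 1.7700, 0.0900) x1=(0.2500, 0.1500, -1.0400) x2=(-1.6600, -1.1700, 1.6100) x3=(-0.0100, 1.0000, 0.4800)
step 1: x0=(-1.8211, 1.7451, 0.0814) x1=(0.2576, 0.1616, -1.0297) x2=(-1.6949, -1.1643, 1.6227) x3=(0.0046, 1.0017, 0.4881)
step 2: x0=(-1.8511, 1.7196, 0.0729) x1=(0.2648, 0.1738, -1.0183) x2=(-1.7295, -1.1580, 1.6349) x3=(0.0189, 1.0030, 0.4952)
step 3: x0=(-1.8801, 1.6935, 0.0645) x1=(0.2717, 0.1867, -1.0059) x2=(-1.7637, -1.1513, 1.6467) x3=(0.0329, 1.0039, 0.5013)
step 4: x0=(-1.9081, 1.6668, 0.0561) x1=(0.2782, 0.2001, -0.9923) x2=(-1.7976, -1.1440, 1.6581) x3=(0.0465, 1.0043, 0.5064)
step 5: x0=(-1.9350, 1.6396, 0.0478) x1=(0.2842, 0.2142, -0.9776) x2=(-1.8311, -1.1362, 1.6691) x3=(0.0598, 1.0042, 0.5105)
step 6: x0=(-1.9610, 1.6119, 0.0395) x1=(0.2899, 0.2289, -0.9617) x2=(-1.8643, -1.1279, 1.6797) x3=(0.0728, 1.0037, 0.5135)
step 7: x0=(-1.9860, 1.5837, 0.0313) x1=(0.2952, 0.2442, -0.9447) x2=(-1.8971, -1.1192, 1.6899) x3=(0.0854, 1.0026, 0.5155)
step 8: x0=(-2.0101, 1.5550, 0.0231) x1=(0.3001, 0.2602, -0.9265) x2=(-1.9296, -1.1099, 1.6997) x3=(0.0978, 1.0010, 0.5163)
step 9: x0=(-2.0331, 1.5258, 0.0150) x1=(0.3046, 0.2767, -0.9071) x2=(-1.9617, -1.1002, 1.7091) x3=(0.1099, 0.9989, 0.5160)
step 10: x0=(-2.0552, 1.4963, 0.0070) x1=(0.3087, 0.2940, -0.8864) x2=(-1.9935, -1.0900, 1.7181) x3=(0.1217, 0.9962, 0.5145)
step 11: x0=(-2.0764, 1.4663, -0.0010) x1=(0.3124, 0.3119, -0.8644) x2=(-2.0249, -1.0794, 1.7267) x3=(0.1333, 0.9929, 0.5119)
step 12: x0=(-2.0966, 1.4359, -0.0089) x1=(0.3157, 0.3304, -0.8410) x2=(-2.0560, -1.0683, 1.7349) x3=(0.1446, 0.9890, 0.5079)
step 13: x0=(-2.1158, 1.4051, -0.0167) x1=(0.3185, 0.3497, -0.8163) x2=(-2.0867, -1.0567, 1.7427) x3=(0.1556, 0.9845, 0.5026)
step 14: x0=(-2.1341, 1.3740, -0.0244) x1=(0.3209, 0.3697, -0.7900) x2=(-2.1171, -1.0447, 1.7501) x3=(0.1664, 0.9793, 0.4959)
step 15: x0=(-2.1515, 1.3425, -0.0321) x1=(0.3228, 0.3904, -0.7622) x2=(-2.1471, -1.0322, 1.7571) x3=(0.1770, 0.9734, 0.4877)
step 16: x0=(-2.1679, 1.3107, -0.0396) x1=(0.3243, 0.4120, -0.7327) x2=(-2.1767, -1.0193, 1.7637) x3=(0.1874, 0.9668, 0.4779)
step 0 velocities: v0=(-0.8100, -0.6300, -0.2200) v1=(0.2000, 0.2900, 0.2500) v2=(-0.9000, 0.1400, 0.3300) v3=(0.3800, 0.0500, 0.2200)
step 0: KE=1.3434, PE=-5.8059, E=-4.4626
step 16 velocities: v0=(-0.4093, -0.8204, -0.1932) v1=(0.0317, 0.5621, 0.7784) v2=(-0.7555, 0.3363, 0.1646) v3=(0.2636, -0.1797, -0.2728)
step 16: KE=1.8527, PE=-6.3143, E=-4.4616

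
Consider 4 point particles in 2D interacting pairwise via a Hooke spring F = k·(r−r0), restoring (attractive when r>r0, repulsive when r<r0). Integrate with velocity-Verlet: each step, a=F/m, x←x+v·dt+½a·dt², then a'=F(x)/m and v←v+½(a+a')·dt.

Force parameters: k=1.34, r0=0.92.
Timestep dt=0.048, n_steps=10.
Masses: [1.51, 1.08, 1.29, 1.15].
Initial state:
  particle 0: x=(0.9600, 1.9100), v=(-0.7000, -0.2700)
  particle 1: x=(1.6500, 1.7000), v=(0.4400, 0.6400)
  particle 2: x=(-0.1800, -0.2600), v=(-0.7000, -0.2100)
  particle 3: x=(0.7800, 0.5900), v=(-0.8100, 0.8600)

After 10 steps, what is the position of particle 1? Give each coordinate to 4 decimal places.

step 0: x0=(0.9600, 1.9100) x1=(1.6500, 1.7000) x2=(-0.1800, -0.2600) x3=(0.7800, 0.5900)
step 1: x0=(0.9254, 1.8953) x1=(1.6692, 1.7282) x2=(-0.2110, -0.2666) x3=(0.7412, 0.6320)
step 2: x0=(0.8890, 1.8772) x1=(1.6844, 1.7515) x2=(-0.2366, -0.2662) x3=(0.7027, 0.6753)
step 3: x0=(0.8508, 1.8558) x1=(1.6952, 1.7697) x2=(-0.2568, -0.2587) x3=(0.6646, 0.7197)
step 4: x0=(0.8110, 1.8313) x1=(1.7013, 1.7828) x2=(-0.2715, -0.2441) x3=(0.6268, 0.7649)
step 5: x0=(0.7697, 1.8039) x1=(1.7025, 1.7909) x2=(-0.2808, -0.2224) x3=(0.5893, 0.8108)
step 6: x0=(0.7271, 1.7739) x1=(1.6987, 1.7941) x2=(-0.2847, -0.1938) x3=(0.5523, 0.8569)
step 7: x0=(0.6835, 1.7414) x1=(1.6896, 1.7924) x2=(-0.2833, -0.1584) x3=(0.5158, 0.9032)
step 8: x0=(0.6389, 1.7069) x1=(1.6753, 1.7861) x2=(-0.2769, -0.1165) x3=(0.4798, 0.9493)
step 9: x0=(0.5936, 1.6707) x1=(1.6557, 1.7752) x2=(-0.2657, -0.0685) x3=(0.4443, 0.9950)
step 10: x0=(0.5477, 1.6331) x1=(1.6308, 1.7600) x2=(-0.2499, -0.0147) x3=(0.4092, 1.0401)

(1.6308, 1.7600)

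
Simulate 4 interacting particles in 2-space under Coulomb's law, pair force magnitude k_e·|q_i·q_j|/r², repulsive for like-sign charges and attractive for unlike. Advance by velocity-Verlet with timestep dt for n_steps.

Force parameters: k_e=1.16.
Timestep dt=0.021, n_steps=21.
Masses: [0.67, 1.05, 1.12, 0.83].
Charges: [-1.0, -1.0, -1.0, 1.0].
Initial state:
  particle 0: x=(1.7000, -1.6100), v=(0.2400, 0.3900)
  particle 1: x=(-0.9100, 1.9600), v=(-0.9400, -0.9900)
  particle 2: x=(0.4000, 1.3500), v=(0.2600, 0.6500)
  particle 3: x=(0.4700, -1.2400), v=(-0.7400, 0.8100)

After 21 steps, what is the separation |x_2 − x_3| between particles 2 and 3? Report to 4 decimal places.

2.5145

step 0: x0=(1.7000, -1.6100) x1=(-0.9100, 1.9600) x2=(0.4000, 1.3500) x3=(0.4700, -1.2400)
step 1: x0=(1.7048, -1.6018) x1=(-0.9298, 1.9393) x2=(0.4056, 1.3636) x3=(0.4546, -1.2230)
step 2: x0=(1.7093, -1.5936) x1=(-0.9499, 1.9186) x2=(0.4113, 1.3771) x3=(0.4396, -1.2059)
step 3: x0=(1.7134, -1.5853) x1=(-0.9702, 1.8980) x2=(0.4172, 1.3904) x3=(0.4248, -1.1888)
step 4: x0=(1.7172, -1.5770) x1=(-0.9906, 1.8774) x2=(0.4233, 1.4037) x3=(0.4104, -1.1717)
step 5: x0=(1.7206, -1.5687) x1=(-1.0113, 1.8569) x2=(0.4296, 1.4169) x3=(0.3963, -1.1545)
step 6: x0=(1.7237, -1.5603) x1=(-1.0322, 1.8365) x2=(0.4360, 1.4300) x3=(0.3824, -1.1373)
step 7: x0=(1.7265, -1.5520) x1=(-1.0533, 1.8160) x2=(0.4426, 1.4430) x3=(0.3688, -1.1200)
step 8: x0=(1.7290, -1.5436) x1=(-1.0745, 1.7956) x2=(0.4494, 1.4559) x3=(0.3555, -1.1026)
step 9: x0=(1.7311, -1.5352) x1=(-1.0960, 1.7753) x2=(0.4564, 1.4687) x3=(0.3424, -1.0852)
step 10: x0=(1.7330, -1.5268) x1=(-1.1177, 1.7549) x2=(0.4635, 1.4815) x3=(0.3296, -1.0678)
step 11: x0=(1.7347, -1.5184) x1=(-1.1395, 1.7346) x2=(0.4707, 1.4943) x3=(0.3171, -1.0503)
step 12: x0=(1.7360, -1.5100) x1=(-1.1615, 1.7142) x2=(0.4781, 1.5069) x3=(0.3047, -1.0327)
step 13: x0=(1.7371, -1.5015) x1=(-1.1837, 1.6939) x2=(0.4857, 1.5196) x3=(0.2927, -1.0150)
step 14: x0=(1.7379, -1.4931) x1=(-1.2060, 1.6735) x2=(0.4934, 1.5321) x3=(0.2808, -0.9973)
step 15: x0=(1.7385, -1.4846) x1=(-1.2285, 1.6531) x2=(0.5012, 1.5447) x3=(0.2692, -0.9796)
step 16: x0=(1.7388, -1.4762) x1=(-1.2512, 1.6327) x2=(0.5092, 1.5572) x3=(0.2577, -0.9617)
step 17: x0=(1.7389, -1.4677) x1=(-1.2740, 1.6123) x2=(0.5173, 1.5696) x3=(0.2465, -0.9438)
step 18: x0=(1.7388, -1.4592) x1=(-1.2969, 1.5919) x2=(0.5255, 1.5820) x3=(0.2355, -0.9258)
step 19: x0=(1.7384, -1.4508) x1=(-1.3200, 1.5714) x2=(0.5338, 1.5944) x3=(0.2247, -0.9077)
step 20: x0=(1.7378, -1.4423) x1=(-1.3432, 1.5509) x2=(0.5422, 1.6068) x3=(0.2141, -0.8896)
step 21: x0=(1.7370, -1.4338) x1=(-1.3666, 1.5304) x2=(0.5507, 1.6191) x3=(0.2037, -0.8713)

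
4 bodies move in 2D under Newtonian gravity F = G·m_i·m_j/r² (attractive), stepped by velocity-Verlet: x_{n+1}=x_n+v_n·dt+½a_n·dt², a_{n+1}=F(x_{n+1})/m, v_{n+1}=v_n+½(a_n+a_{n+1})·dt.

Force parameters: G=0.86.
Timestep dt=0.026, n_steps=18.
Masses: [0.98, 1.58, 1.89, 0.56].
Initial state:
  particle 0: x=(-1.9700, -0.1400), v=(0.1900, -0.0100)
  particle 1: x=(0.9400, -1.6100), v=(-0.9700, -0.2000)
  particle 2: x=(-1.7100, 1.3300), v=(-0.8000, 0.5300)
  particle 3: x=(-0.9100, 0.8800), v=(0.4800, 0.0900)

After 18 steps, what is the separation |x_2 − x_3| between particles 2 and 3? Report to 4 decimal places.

step 0: x0=(-1.9700, -0.1400) x1=(0.9400, -1.6100) x2=(-1.7100, 1.3300) x3=(-0.9100, 0.8800)
step 1: x0=(-1.9649, -0.1400) x1=(0.9147, -1.6151) x2=(-1.7306, 1.3435) x3=(-0.8982, 0.8825)
step 2: x0=(-1.9596, -0.1394) x1=(0.8893, -1.6202) x2=(-1.7510, 1.3566) x3=(-0.8875, 0.8854)
step 3: x0=(-1.9540, -0.1383) x1=(0.8638, -1.6251) x2=(-1.7710, 1.3692) x3=(-0.8780, 0.8885)
step 4: x0=(-1.9482, -0.1367) x1=(0.8382, -1.6300) x2=(-1.7907, 1.3814) x3=(-0.8695, 0.8919)
step 5: x0=(-1.9421, -0.1345) x1=(0.8125, -1.6347) x2=(-1.8102, 1.3932) x3=(-0.8621, 0.8955)
step 6: x0=(-1.9358, -0.1319) x1=(0.7866, -1.6393) x2=(-1.8294, 1.4045) x3=(-0.8556, 0.8993)
step 7: x0=(-1.9293, -0.1287) x1=(0.7606, -1.6438) x2=(-1.8483, 1.4154) x3=(-0.8501, 0.9033)
step 8: x0=(-1.9225, -0.1250) x1=(0.7346, -1.6482) x2=(-1.8670, 1.4260) x3=(-0.8455, 0.9074)
step 9: x0=(-1.9156, -0.1207) x1=(0.7084, -1.6525) x2=(-1.8854, 1.4361) x3=(-0.8418, 0.9116)
step 10: x0=(-1.9085, -0.1160) x1=(0.6820, -1.6566) x2=(-1.9036, 1.4458) x3=(-0.8389, 0.9159)
step 11: x0=(-1.9011, -0.1108) x1=(0.6556, -1.6607) x2=(-1.9215, 1.4552) x3=(-0.8369, 0.9203)
step 12: x0=(-1.8936, -0.1051) x1=(0.6291, -1.6646) x2=(-1.9392, 1.4642) x3=(-0.8356, 0.9247)
step 13: x0=(-1.8859, -0.0989) x1=(0.6024, -1.6685) x2=(-1.9567, 1.4728) x3=(-0.8352, 0.9292)
step 14: x0=(-1.8780, -0.0922) x1=(0.5756, -1.6721) x2=(-1.9739, 1.4811) x3=(-0.8355, 0.9337)
step 15: x0=(-1.8700, -0.0850) x1=(0.5487, -1.6757) x2=(-1.9909, 1.4890) x3=(-0.8366, 0.9383)
step 16: x0=(-1.8617, -0.0773) x1=(0.5217, -1.6792) x2=(-2.0077, 1.4966) x3=(-0.8384, 0.9428)
step 17: x0=(-1.8534, -0.0691) x1=(0.4946, -1.6825) x2=(-2.0242, 1.5038) x3=(-0.8410, 0.9473)
step 18: x0=(-1.8448, -0.0604) x1=(0.4674, -1.6857) x2=(-2.0405, 1.5106) x3=(-0.8443, 0.9519)

1.3202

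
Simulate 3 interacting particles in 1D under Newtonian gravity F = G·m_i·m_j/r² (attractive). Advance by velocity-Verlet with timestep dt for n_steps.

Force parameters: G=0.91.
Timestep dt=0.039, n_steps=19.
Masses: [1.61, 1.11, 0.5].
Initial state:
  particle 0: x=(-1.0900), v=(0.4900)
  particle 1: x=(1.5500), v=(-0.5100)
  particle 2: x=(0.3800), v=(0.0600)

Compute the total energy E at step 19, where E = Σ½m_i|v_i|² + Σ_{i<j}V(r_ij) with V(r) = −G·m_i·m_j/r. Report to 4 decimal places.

step 0: x0=(-1.0900) x1=(1.5500) x2=(0.3800)
step 1: x0=(-1.0706) x1=(1.5297) x2=(0.3824)
step 2: x0=(-1.0507) x1=(1.5085) x2=(0.3849)
step 3: x0=(-1.0302) x1=(1.4865) x2=(0.3875)
step 4: x0=(-1.0091) x1=(1.4635) x2=(0.3903)
step 5: x0=(-0.9874) x1=(1.4396) x2=(0.3933)
step 6: x0=(-0.9651) x1=(1.4146) x2=(0.3965)
step 7: x0=(-0.9421) x1=(1.3886) x2=(0.4000)
step 8: x0=(-0.9185) x1=(1.3615) x2=(0.4039)
step 9: x0=(-0.8941) x1=(1.3332) x2=(0.4081)
step 10: x0=(-0.8691) x1=(1.3036) x2=(0.4128)
step 11: x0=(-0.8433) x1=(1.2727) x2=(0.4181)
step 12: x0=(-0.8167) x1=(1.2404) x2=(0.4242)
step 13: x0=(-0.7894) x1=(1.2064) x2=(0.4310)
step 14: x0=(-0.7611) x1=(1.1708) x2=(0.4389)
step 15: x0=(-0.7320) x1=(1.1333) x2=(0.4482)
step 16: x0=(-0.7020) x1=(1.0936) x2=(0.4591)
step 17: x0=(-0.6709) x1=(1.0516) x2=(0.4722)
step 18: x0=(-0.6388) x1=(1.0067) x2=(0.4882)
step 19: x0=(-0.6056) x1=(0.9585) x2=(0.5081)
step 0 velocities: v0=(0.4900) v1=(-0.5100) v2=(0.0600)
step 0: KE=0.3385, PE=-1.5460, E=-1.2075
step 19 velocities: v0=(0.8667) v1=(-1.2928) v2=(0.5846)
step 19: KE=1.6177, PE=-2.8188, E=-1.2011

-1.2011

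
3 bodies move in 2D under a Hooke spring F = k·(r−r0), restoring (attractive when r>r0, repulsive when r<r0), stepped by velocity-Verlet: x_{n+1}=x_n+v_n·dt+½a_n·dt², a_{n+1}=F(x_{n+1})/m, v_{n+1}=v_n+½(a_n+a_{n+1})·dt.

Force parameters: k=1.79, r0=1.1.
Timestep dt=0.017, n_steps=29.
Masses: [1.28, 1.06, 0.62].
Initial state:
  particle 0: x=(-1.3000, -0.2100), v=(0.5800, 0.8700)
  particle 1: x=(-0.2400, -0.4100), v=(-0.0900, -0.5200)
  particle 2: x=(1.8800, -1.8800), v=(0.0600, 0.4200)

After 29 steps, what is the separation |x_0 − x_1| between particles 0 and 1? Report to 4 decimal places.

1.0497

step 0: x0=(-1.3000, -0.2100) x1=(-0.2400, -0.4100) x2=(1.8800, -1.8800)
step 1: x0=(-1.2897, -0.1954) x1=(-0.2412, -0.4190) x2=(1.8796, -1.8720)
step 2: x0=(-1.2785, -0.1814) x1=(-0.2419, -0.4285) x2=(1.8763, -1.8624)
step 3: x0=(-1.2665, -0.1677) x1=(-0.2419, -0.4384) x2=(1.8703, -1.8511)
step 4: x0=(-1.2536, -0.1546) x1=(-0.2413, -0.4486) x2=(1.8614, -1.8382)
step 5: x0=(-1.2398, -0.1419) x1=(-0.2401, -0.4593) x2=(1.8497, -1.8236)
step 6: x0=(-1.2252, -0.1297) x1=(-0.2383, -0.4703) x2=(1.8353, -1.8075)
step 7: x0=(-1.2098, -0.1179) x1=(-0.2359, -0.4817) x2=(1.8182, -1.7897)
step 8: x0=(-1.1936, -0.1066) x1=(-0.2330, -0.4934) x2=(1.7984, -1.7704)
step 9: x0=(-1.1765, -0.0957) x1=(-0.2295, -0.5055) x2=(1.7760, -1.7497)
step 10: x0=(-1.1587, -0.0852) x1=(-0.2254, -0.5180) x2=(1.7510, -1.7274)
step 11: x0=(-1.1401, -0.0752) x1=(-0.2208, -0.5307) x2=(1.7236, -1.7036)
step 12: x0=(-1.1208, -0.0657) x1=(-0.2157, -0.5438) x2=(1.6937, -1.6785)
step 13: x0=(-1.1008, -0.0565) x1=(-0.2101, -0.5572) x2=(1.6614, -1.6520)
step 14: x0=(-1.0800, -0.0477) x1=(-0.2040, -0.5708) x2=(1.6269, -1.6241)
step 15: x0=(-1.0586, -0.0394) x1=(-0.1974, -0.5848) x2=(1.5902, -1.5950)
step 16: x0=(-1.0365, -0.0314) x1=(-0.1904, -0.5989) x2=(1.5514, -1.5647)
step 17: x0=(-1.0138, -0.0238) x1=(-0.1830, -0.6133) x2=(1.5105, -1.5332)
step 18: x0=(-0.9905, -0.0166) x1=(-0.1752, -0.6279) x2=(1.4678, -1.5006)
step 19: x0=(-0.9665, -0.0097) x1=(-0.1670, -0.6428) x2=(1.4232, -1.4669)
step 20: x0=(-0.9421, -0.0032) x1=(-0.1585, -0.6578) x2=(1.3769, -1.4322)
step 21: x0=(-0.9170, 0.0031) x1=(-0.1497, -0.6729) x2=(1.3289, -1.3966)
step 22: x0=(-0.8915, 0.0090) x1=(-0.1406, -0.6882) x2=(1.2795, -1.3601)
step 23: x0=(-0.8655, 0.0146) x1=(-0.1313, -0.7036) x2=(1.2287, -1.3227)
step 24: x0=(-0.8391, 0.0199) x1=(-0.1218, -0.7192) x2=(1.1766, -1.2846)
step 25: x0=(-0.8122, 0.0250) x1=(-0.1122, -0.7348) x2=(1.1233, -1.2459)
step 26: x0=(-0.7849, 0.0298) x1=(-0.1024, -0.7505) x2=(1.0690, -1.2064)
step 27: x0=(-0.7573, 0.0344) x1=(-0.0925, -0.7662) x2=(1.0139, -1.1664)
step 28: x0=(-0.7293, 0.0388) x1=(-0.0825, -0.7820) x2=(0.9579, -1.1259)
step 29: x0=(-0.7011, 0.0429) x1=(-0.0726, -0.7978) x2=(0.9013, -1.0850)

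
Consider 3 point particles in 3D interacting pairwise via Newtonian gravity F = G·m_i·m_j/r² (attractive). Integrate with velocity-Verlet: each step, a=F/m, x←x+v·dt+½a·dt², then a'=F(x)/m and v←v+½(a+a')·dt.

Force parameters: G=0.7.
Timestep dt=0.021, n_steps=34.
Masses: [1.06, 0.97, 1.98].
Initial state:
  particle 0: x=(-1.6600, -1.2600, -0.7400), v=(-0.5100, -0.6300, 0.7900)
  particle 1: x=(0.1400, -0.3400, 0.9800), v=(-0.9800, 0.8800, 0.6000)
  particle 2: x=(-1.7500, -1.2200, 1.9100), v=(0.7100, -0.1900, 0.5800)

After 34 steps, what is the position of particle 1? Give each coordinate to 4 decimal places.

(-0.6319, 0.2307, 1.4282)

step 0: x0=(-1.6600, -1.2600, -0.7400) x1=(0.1400, -0.3400, 0.9800) x2=(-1.7500, -1.2200, 1.9100)
step 1: x0=(-1.6707, -1.2732, -0.7234) x1=(0.1194, -0.3216, 0.9926) x2=(-1.7351, -1.2240, 1.9221)
step 2: x0=(-1.6814, -1.2864, -0.7066) x1=(0.0986, -0.3032, 1.0052) x2=(-1.7201, -1.2279, 1.9342)
step 3: x0=(-1.6920, -1.2996, -0.6897) x1=(0.0777, -0.2848, 1.0179) x2=(-1.7050, -1.2319, 1.9462)
step 4: x0=(-1.7026, -1.3128, -0.6727) x1=(0.0566, -0.2666, 1.0306) x2=(-1.6900, -1.2358, 1.9582)
step 5: x0=(-1.7132, -1.3259, -0.6556) x1=(0.0355, -0.2484, 1.0433) x2=(-1.6748, -1.2397, 1.9700)
step 6: x0=(-1.7238, -1.3391, -0.6384) x1=(0.0142, -0.2303, 1.0560) x2=(-1.6597, -1.2435, 1.9818)
step 7: x0=(-1.7343, -1.3522, -0.6211) x1=(-0.0072, -0.2123, 1.0687) x2=(-1.6444, -1.2473, 1.9935)
step 8: x0=(-1.7448, -1.3653, -0.6036) x1=(-0.0288, -0.1944, 1.0815) x2=(-1.6292, -1.2511, 2.0051)
step 9: x0=(-1.7553, -1.3783, -0.5860) x1=(-0.0505, -0.1765, 1.0943) x2=(-1.6138, -1.2549, 2.0167)
step 10: x0=(-1.7657, -1.3914, -0.5683) x1=(-0.0723, -0.1588, 1.1071) x2=(-1.5985, -1.2586, 2.0282)
step 11: x0=(-1.7761, -1.4044, -0.5505) x1=(-0.0942, -0.1411, 1.1200) x2=(-1.5830, -1.2623, 2.0396)
step 12: x0=(-1.7865, -1.4174, -0.5326) x1=(-0.1163, -0.1236, 1.1329) x2=(-1.5676, -1.2660, 2.0509)
step 13: x0=(-1.7968, -1.4304, -0.5146) x1=(-0.1385, -0.1061, 1.1458) x2=(-1.5521, -1.2696, 2.0621)
step 14: x0=(-1.8071, -1.4433, -0.4965) x1=(-0.1609, -0.0887, 1.1588) x2=(-1.5365, -1.2732, 2.0733)
step 15: x0=(-1.8174, -1.4562, -0.4782) x1=(-0.1833, -0.0715, 1.1718) x2=(-1.5209, -1.2768, 2.0844)
step 16: x0=(-1.8276, -1.4691, -0.4598) x1=(-0.2059, -0.0543, 1.1849) x2=(-1.5053, -1.2803, 2.0954)
step 17: x0=(-1.8378, -1.4820, -0.4413) x1=(-0.2286, -0.0373, 1.1980) x2=(-1.4896, -1.2838, 2.1063)
step 18: x0=(-1.8480, -1.4948, -0.4227) x1=(-0.2515, -0.0204, 1.2111) x2=(-1.4739, -1.2872, 2.1171)
step 19: x0=(-1.8581, -1.5076, -0.4040) x1=(-0.2744, -0.0036, 1.2243) x2=(-1.4581, -1.2906, 2.1279)
step 20: x0=(-1.8682, -1.5204, -0.3851) x1=(-0.2975, 0.0130, 1.2375) x2=(-1.4423, -1.2939, 2.1385)
step 21: x0=(-1.8783, -1.5331, -0.3662) x1=(-0.3207, 0.0295, 1.2508) x2=(-1.4265, -1.2972, 2.1491)
step 22: x0=(-1.8883, -1.5458, -0.3471) x1=(-0.3440, 0.0459, 1.2641) x2=(-1.4106, -1.3005, 2.1596)
step 23: x0=(-1.8982, -1.5585, -0.3279) x1=(-0.3675, 0.0621, 1.2775) x2=(-1.3947, -1.3037, 2.1700)
step 24: x0=(-1.9082, -1.5712, -0.3086) x1=(-0.3910, 0.0782, 1.2909) x2=(-1.3788, -1.3068, 2.1804)
step 25: x0=(-1.9180, -1.5838, -0.2892) x1=(-0.4146, 0.0942, 1.3044) x2=(-1.3628, -1.3099, 2.1906)
step 26: x0=(-1.9279, -1.5963, -0.2697) x1=(-0.4384, 0.1100, 1.3180) x2=(-1.3468, -1.3129, 2.2007)
step 27: x0=(-1.9377, -1.6089, -0.2501) x1=(-0.4623, 0.1257, 1.3315) x2=(-1.3307, -1.3159, 2.2108)
step 28: x0=(-1.9475, -1.6214, -0.2303) x1=(-0.4862, 0.1412, 1.3452) x2=(-1.3147, -1.3188, 2.2208)
step 29: x0=(-1.9572, -1.6339, -0.2104) x1=(-0.5103, 0.1565, 1.3589) x2=(-1.2986, -1.3216, 2.2307)
step 30: x0=(-1.9669, -1.6463, -0.1905) x1=(-0.5344, 0.1717, 1.3726) x2=(-1.2825, -1.3244, 2.2405)
step 31: x0=(-1.9765, -1.6587, -0.1704) x1=(-0.5587, 0.1867, 1.3864) x2=(-1.2664, -1.3272, 2.2502)
step 32: x0=(-1.9861, -1.6711, -0.1502) x1=(-0.5830, 0.2016, 1.4003) x2=(-1.2502, -1.3299, 2.2598)
step 33: x0=(-1.9956, -1.6834, -0.1299) x1=(-0.6074, 0.2162, 1.4142) x2=(-1.2341, -1.3325, 2.2694)
step 34: x0=(-2.0051, -1.6957, -0.1095) x1=(-0.6319, 0.2307, 1.4282) x2=(-1.2179, -1.3350, 2.2788)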